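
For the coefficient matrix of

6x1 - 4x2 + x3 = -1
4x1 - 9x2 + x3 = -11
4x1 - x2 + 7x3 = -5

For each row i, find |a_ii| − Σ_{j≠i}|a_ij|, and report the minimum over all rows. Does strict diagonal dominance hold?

1

row 1: |6| − (4+1) = 1
row 2: |-9| − (4+1) = 4
row 3: |7| − (4+1) = 2
minimum over rows = 1 → strictly diagonally dominant (convergence guaranteed)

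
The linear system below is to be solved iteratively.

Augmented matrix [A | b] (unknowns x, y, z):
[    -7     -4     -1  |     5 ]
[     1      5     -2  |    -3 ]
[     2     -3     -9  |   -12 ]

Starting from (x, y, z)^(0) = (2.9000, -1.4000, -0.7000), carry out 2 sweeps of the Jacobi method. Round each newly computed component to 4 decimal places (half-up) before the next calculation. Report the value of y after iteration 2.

0.3406

Iteration 1:
  x = (5 - (-4)·-1.4000 - (-1)·-0.7000) / (-7) = 0.1857
  y = (-3 - (1)·2.9000 - (-2)·-0.7000) / (5) = -1.4600
  z = (-12 - (2)·2.9000 - (-3)·-1.4000) / (-9) = 2.4444
Iteration 2:
  x = (5 - (-4)·-1.4600 - (-1)·2.4444) / (-7) = -0.2292
  y = (-3 - (1)·0.1857 - (-2)·2.4444) / (5) = 0.3406
  z = (-12 - (2)·0.1857 - (-3)·-1.4600) / (-9) = 1.8613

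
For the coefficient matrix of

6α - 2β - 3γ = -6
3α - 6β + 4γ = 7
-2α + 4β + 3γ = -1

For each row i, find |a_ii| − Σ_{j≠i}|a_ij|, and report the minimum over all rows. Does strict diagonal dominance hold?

-3

row 1: |6| − (2+3) = 1
row 2: |-6| − (3+4) = -1
row 3: |3| − (2+4) = -3
minimum over rows = -3 → not strictly diagonally dominant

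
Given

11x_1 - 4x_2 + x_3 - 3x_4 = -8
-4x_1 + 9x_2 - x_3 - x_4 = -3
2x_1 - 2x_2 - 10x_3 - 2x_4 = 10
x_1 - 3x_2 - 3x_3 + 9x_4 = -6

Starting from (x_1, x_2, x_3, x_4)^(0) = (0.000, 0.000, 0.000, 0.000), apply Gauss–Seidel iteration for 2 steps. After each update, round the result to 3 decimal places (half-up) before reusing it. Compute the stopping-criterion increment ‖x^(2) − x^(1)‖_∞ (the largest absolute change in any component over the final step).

0.458

Iteration 1:
  x_1 = (-8 - (-4)·0.000 - (1)·0.000 - (-3)·0.000) / (11) = -0.727
  x_2 = (-3 - (-4)·-0.727 - (-1)·0.000 - (-1)·0.000) / (9) = -0.656
  x_3 = (10 - (2)·-0.727 - (-2)·-0.656 - (-2)·0.000) / (-10) = -1.014
  x_4 = (-6 - (1)·-0.727 - (-3)·-0.656 - (-3)·-1.014) / (9) = -1.143
Iteration 2:
  x_1 = (-8 - (-4)·-0.656 - (1)·-1.014 - (-3)·-1.143) / (11) = -1.185
  x_2 = (-3 - (-4)·-1.185 - (-1)·-1.014 - (-1)·-1.143) / (9) = -1.100
  x_3 = (10 - (2)·-1.185 - (-2)·-1.100 - (-2)·-1.143) / (-10) = -0.788
  x_4 = (-6 - (1)·-1.185 - (-3)·-1.100 - (-3)·-0.788) / (9) = -1.164
Change: (-0.458, -0.444, 0.226, -0.021) → max |·| = 0.458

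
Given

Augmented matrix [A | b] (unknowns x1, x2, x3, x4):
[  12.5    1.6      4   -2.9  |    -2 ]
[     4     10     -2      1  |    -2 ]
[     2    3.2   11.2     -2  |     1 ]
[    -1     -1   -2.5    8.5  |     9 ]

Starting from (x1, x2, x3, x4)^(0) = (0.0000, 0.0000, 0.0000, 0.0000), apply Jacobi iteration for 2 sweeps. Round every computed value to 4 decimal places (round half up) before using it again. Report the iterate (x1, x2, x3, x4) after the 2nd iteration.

Iteration 1:
  x1 = (-2 - (1.6)·0.0000 - (4)·0.0000 - (-2.9)·0.0000) / (12.5) = -0.1600
  x2 = (-2 - (4)·0.0000 - (-2)·0.0000 - (1)·0.0000) / (10) = -0.2000
  x3 = (1 - (2)·0.0000 - (3.2)·0.0000 - (-2)·0.0000) / (11.2) = 0.0893
  x4 = (9 - (-1)·0.0000 - (-1)·0.0000 - (-2.5)·0.0000) / (8.5) = 1.0588
Iteration 2:
  x1 = (-2 - (1.6)·-0.2000 - (4)·0.0893 - (-2.9)·1.0588) / (12.5) = 0.0827
  x2 = (-2 - (4)·-0.1600 - (-2)·0.0893 - (1)·1.0588) / (10) = -0.2240
  x3 = (1 - (2)·-0.1600 - (3.2)·-0.2000 - (-2)·1.0588) / (11.2) = 0.3641
  x4 = (9 - (-1)·-0.1600 - (-1)·-0.2000 - (-2.5)·0.0893) / (8.5) = 1.0427

(0.0827, -0.2240, 0.3641, 1.0427)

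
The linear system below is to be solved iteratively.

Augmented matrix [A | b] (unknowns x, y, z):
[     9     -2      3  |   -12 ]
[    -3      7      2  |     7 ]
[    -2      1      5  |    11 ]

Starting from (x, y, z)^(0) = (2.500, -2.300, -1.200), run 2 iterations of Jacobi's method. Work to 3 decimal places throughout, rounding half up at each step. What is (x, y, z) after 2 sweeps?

Iteration 1:
  x = (-12 - (-2)·-2.300 - (3)·-1.200) / (9) = -1.444
  y = (7 - (-3)·2.500 - (2)·-1.200) / (7) = 2.414
  z = (11 - (-2)·2.500 - (1)·-2.300) / (5) = 3.660
Iteration 2:
  x = (-12 - (-2)·2.414 - (3)·3.660) / (9) = -2.017
  y = (7 - (-3)·-1.444 - (2)·3.660) / (7) = -0.665
  z = (11 - (-2)·-1.444 - (1)·2.414) / (5) = 1.140

(-2.017, -0.665, 1.140)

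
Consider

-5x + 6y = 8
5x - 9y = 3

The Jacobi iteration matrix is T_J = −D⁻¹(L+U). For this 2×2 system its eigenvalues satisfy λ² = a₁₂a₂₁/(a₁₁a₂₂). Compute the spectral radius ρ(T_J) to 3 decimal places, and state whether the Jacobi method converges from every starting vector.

a₁₂a₂₁/(a₁₁a₂₂) = (6)·(5) / ((-5)·(-9)) = 0.666667
ρ = √|0.666667| = √0.666667 = 0.816
ρ < 1, so Jacobi converges

0.816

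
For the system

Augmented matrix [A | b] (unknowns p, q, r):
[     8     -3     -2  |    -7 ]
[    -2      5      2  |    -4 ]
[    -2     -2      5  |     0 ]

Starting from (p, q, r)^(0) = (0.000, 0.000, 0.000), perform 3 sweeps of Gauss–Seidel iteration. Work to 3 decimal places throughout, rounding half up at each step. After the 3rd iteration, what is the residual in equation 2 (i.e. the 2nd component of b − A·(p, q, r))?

Iteration 1:
  p = (-7 - (-3)·0.000 - (-2)·0.000) / (8) = -0.875
  q = (-4 - (-2)·-0.875 - (2)·0.000) / (5) = -1.150
  r = (0 - (-2)·-0.875 - (-2)·-1.150) / (5) = -0.810
Iteration 2:
  p = (-7 - (-3)·-1.150 - (-2)·-0.810) / (8) = -1.509
  q = (-4 - (-2)·-1.509 - (2)·-0.810) / (5) = -1.080
  r = (0 - (-2)·-1.509 - (-2)·-1.080) / (5) = -1.036
Iteration 3:
  p = (-7 - (-3)·-1.080 - (-2)·-1.036) / (8) = -1.539
  q = (-4 - (-2)·-1.539 - (2)·-1.036) / (5) = -1.001
  r = (0 - (-2)·-1.539 - (-2)·-1.001) / (5) = -1.016
Residual b − A·x = (0.277, -0.041, 0.000)

-0.041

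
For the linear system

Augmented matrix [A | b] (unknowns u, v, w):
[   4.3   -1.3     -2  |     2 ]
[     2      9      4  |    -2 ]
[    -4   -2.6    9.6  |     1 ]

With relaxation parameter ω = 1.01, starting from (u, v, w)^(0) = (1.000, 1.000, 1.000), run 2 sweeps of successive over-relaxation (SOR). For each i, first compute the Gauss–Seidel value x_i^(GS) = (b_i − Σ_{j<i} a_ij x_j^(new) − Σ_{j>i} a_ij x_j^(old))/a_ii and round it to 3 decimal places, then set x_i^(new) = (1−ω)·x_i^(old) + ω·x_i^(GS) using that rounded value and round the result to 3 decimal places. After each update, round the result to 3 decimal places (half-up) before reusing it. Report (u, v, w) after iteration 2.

Iteration 1:
  u: GS value = (2 - (-1.3)·1.000 - (-2)·1.000) / (4.3) = 1.233;  u ← (1−ω)·1.000 + ω·1.233 = 1.235
  v: GS value = (-2 - (2)·1.235 - (4)·1.000) / (9) = -0.941;  v ← (1−ω)·1.000 + ω·-0.941 = -0.960
  w: GS value = (1 - (-4)·1.235 - (-2.6)·-0.960) / (9.6) = 0.359;  w ← (1−ω)·1.000 + ω·0.359 = 0.353
Iteration 2:
  u: GS value = (2 - (-1.3)·-0.960 - (-2)·0.353) / (4.3) = 0.339;  u ← (1−ω)·1.235 + ω·0.339 = 0.330
  v: GS value = (-2 - (2)·0.330 - (4)·0.353) / (9) = -0.452;  v ← (1−ω)·-0.960 + ω·-0.452 = -0.447
  w: GS value = (1 - (-4)·0.330 - (-2.6)·-0.447) / (9.6) = 0.121;  w ← (1−ω)·0.353 + ω·0.121 = 0.119

(0.330, -0.447, 0.119)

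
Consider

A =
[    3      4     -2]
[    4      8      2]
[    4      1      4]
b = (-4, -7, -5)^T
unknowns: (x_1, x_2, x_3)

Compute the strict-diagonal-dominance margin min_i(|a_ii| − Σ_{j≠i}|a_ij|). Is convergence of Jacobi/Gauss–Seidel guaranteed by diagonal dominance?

row 1: |3| − (4+2) = -3
row 2: |8| − (4+2) = 2
row 3: |4| − (4+1) = -1
minimum over rows = -3 → not strictly diagonally dominant

-3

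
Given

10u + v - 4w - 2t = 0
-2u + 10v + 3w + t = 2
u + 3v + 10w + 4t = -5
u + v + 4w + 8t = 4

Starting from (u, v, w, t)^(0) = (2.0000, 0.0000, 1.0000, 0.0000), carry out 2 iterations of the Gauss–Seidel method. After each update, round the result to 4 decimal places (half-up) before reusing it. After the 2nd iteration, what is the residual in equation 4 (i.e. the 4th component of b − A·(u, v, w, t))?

Iteration 1:
  u = (0 - (1)·0.0000 - (-4)·1.0000 - (-2)·0.0000) / (10) = 0.4000
  v = (2 - (-2)·0.4000 - (3)·1.0000 - (1)·0.0000) / (10) = -0.0200
  w = (-5 - (1)·0.4000 - (3)·-0.0200 - (4)·0.0000) / (10) = -0.5340
  t = (4 - (1)·0.4000 - (1)·-0.0200 - (4)·-0.5340) / (8) = 0.7195
Iteration 2:
  u = (0 - (1)·-0.0200 - (-4)·-0.5340 - (-2)·0.7195) / (10) = -0.0677
  v = (2 - (-2)·-0.0677 - (3)·-0.5340 - (1)·0.7195) / (10) = 0.2747
  w = (-5 - (1)·-0.0677 - (3)·0.2747 - (4)·0.7195) / (10) = -0.8634
  t = (4 - (1)·-0.0677 - (1)·0.2747 - (4)·-0.8634) / (8) = 0.9058
Residual b − A·x = (-1.2397, 0.8020, -0.7456, 0.0002)

0.0002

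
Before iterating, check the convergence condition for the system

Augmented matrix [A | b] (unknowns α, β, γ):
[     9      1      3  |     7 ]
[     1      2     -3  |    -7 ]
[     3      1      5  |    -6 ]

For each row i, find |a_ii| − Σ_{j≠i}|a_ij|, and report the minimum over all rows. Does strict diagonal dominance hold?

-2

row 1: |9| − (1+3) = 5
row 2: |2| − (1+3) = -2
row 3: |5| − (3+1) = 1
minimum over rows = -2 → not strictly diagonally dominant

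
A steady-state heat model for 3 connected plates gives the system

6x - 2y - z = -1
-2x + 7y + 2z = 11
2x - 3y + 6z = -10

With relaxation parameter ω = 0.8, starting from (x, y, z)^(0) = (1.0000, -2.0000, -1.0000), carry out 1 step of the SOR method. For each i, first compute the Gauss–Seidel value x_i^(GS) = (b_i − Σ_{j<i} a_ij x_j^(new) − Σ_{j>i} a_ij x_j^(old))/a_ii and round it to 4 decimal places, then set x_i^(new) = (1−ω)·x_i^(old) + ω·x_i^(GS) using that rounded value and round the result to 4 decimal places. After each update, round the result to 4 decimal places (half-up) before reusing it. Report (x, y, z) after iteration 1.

Iteration 1:
  x: GS value = (-1 - (-2)·-2.0000 - (-1)·-1.0000) / (6) = -1.0000;  x ← (1−ω)·1.0000 + ω·-1.0000 = -0.6000
  y: GS value = (11 - (-2)·-0.6000 - (2)·-1.0000) / (7) = 1.6857;  y ← (1−ω)·-2.0000 + ω·1.6857 = 0.9486
  z: GS value = (-10 - (2)·-0.6000 - (-3)·0.9486) / (6) = -0.9924;  z ← (1−ω)·-1.0000 + ω·-0.9924 = -0.9939

(-0.6000, 0.9486, -0.9939)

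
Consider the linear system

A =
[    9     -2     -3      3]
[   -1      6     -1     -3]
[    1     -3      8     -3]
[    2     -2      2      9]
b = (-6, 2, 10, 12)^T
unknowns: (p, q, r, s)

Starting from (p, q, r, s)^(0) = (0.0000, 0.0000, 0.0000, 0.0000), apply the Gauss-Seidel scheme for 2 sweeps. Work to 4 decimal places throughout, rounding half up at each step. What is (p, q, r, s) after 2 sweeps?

Iteration 1:
  p = (-6 - (-2)·0.0000 - (-3)·0.0000 - (3)·0.0000) / (9) = -0.6667
  q = (2 - (-1)·-0.6667 - (-1)·0.0000 - (-3)·0.0000) / (6) = 0.2222
  r = (10 - (1)·-0.6667 - (-3)·0.2222 - (-3)·0.0000) / (8) = 1.4167
  s = (12 - (2)·-0.6667 - (-2)·0.2222 - (2)·1.4167) / (9) = 1.2160
Iteration 2:
  p = (-6 - (-2)·0.2222 - (-3)·1.4167 - (3)·1.2160) / (9) = -0.5504
  q = (2 - (-1)·-0.5504 - (-1)·1.4167 - (-3)·1.2160) / (6) = 1.0857
  r = (10 - (1)·-0.5504 - (-3)·1.0857 - (-3)·1.2160) / (8) = 2.1819
  s = (12 - (2)·-0.5504 - (-2)·1.0857 - (2)·2.1819) / (9) = 1.2120

(-0.5504, 1.0857, 2.1819, 1.2120)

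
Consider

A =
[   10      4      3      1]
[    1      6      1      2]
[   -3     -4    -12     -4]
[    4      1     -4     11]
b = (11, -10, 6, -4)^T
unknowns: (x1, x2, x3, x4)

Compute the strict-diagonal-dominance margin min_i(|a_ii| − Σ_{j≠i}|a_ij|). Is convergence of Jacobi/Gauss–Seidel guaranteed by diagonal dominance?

row 1: |10| − (4+3+1) = 2
row 2: |6| − (1+1+2) = 2
row 3: |-12| − (3+4+4) = 1
row 4: |11| − (4+1+4) = 2
minimum over rows = 1 → strictly diagonally dominant (convergence guaranteed)

1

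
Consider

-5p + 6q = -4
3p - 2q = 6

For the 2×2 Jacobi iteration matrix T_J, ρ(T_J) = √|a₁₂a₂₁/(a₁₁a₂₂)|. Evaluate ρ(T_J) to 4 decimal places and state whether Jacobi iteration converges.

1.3416

a₁₂a₂₁/(a₁₁a₂₂) = (6)·(3) / ((-5)·(-2)) = 1.800000
ρ = √|1.800000| = √1.800000 = 1.3416
ρ > 1, so Jacobi diverges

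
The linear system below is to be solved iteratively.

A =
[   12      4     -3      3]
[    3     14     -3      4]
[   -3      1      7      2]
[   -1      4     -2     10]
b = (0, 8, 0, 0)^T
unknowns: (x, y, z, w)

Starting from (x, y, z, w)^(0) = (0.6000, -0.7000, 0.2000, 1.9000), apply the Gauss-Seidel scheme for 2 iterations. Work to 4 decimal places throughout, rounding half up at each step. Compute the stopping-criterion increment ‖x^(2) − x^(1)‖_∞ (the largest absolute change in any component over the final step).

0.5575

Iteration 1:
  x = (0 - (4)·-0.7000 - (-3)·0.2000 - (3)·1.9000) / (12) = -0.1917
  y = (8 - (3)·-0.1917 - (-3)·0.2000 - (4)·1.9000) / (14) = 0.1125
  z = (0 - (-3)·-0.1917 - (1)·0.1125 - (2)·1.9000) / (7) = -0.6411
  w = (0 - (-1)·-0.1917 - (4)·0.1125 - (-2)·-0.6411) / (10) = -0.1924
Iteration 2:
  x = (0 - (4)·0.1125 - (-3)·-0.6411 - (3)·-0.1924) / (12) = -0.1497
  y = (8 - (3)·-0.1497 - (-3)·-0.6411 - (4)·-0.1924) / (14) = 0.5211
  z = (0 - (-3)·-0.1497 - (1)·0.5211 - (2)·-0.1924) / (7) = -0.0836
  w = (0 - (-1)·-0.1497 - (4)·0.5211 - (-2)·-0.0836) / (10) = -0.2401
Change: (0.0420, 0.4086, 0.5575, -0.0477) → max |·| = 0.5575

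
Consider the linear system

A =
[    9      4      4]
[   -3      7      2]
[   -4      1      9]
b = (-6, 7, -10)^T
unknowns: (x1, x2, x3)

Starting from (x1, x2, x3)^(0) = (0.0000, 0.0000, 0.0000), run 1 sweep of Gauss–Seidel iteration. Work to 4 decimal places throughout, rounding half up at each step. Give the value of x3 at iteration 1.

-1.4868

Iteration 1:
  x1 = (-6 - (4)·0.0000 - (4)·0.0000) / (9) = -0.6667
  x2 = (7 - (-3)·-0.6667 - (2)·0.0000) / (7) = 0.7143
  x3 = (-10 - (-4)·-0.6667 - (1)·0.7143) / (9) = -1.4868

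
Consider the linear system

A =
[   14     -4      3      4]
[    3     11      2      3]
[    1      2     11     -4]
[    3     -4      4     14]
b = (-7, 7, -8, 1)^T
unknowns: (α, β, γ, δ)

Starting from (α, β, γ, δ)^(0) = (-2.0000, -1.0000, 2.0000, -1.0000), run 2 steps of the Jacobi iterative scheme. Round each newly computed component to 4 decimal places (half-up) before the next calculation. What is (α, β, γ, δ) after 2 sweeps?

(0.0696, 1.1192, -0.9711, 0.7899)

Iteration 1:
  α = (-7 - (-4)·-1.0000 - (3)·2.0000 - (4)·-1.0000) / (14) = -0.9286
  β = (7 - (3)·-2.0000 - (2)·2.0000 - (3)·-1.0000) / (11) = 1.0909
  γ = (-8 - (1)·-2.0000 - (2)·-1.0000 - (-4)·-1.0000) / (11) = -0.7273
  δ = (1 - (3)·-2.0000 - (-4)·-1.0000 - (4)·2.0000) / (14) = -0.3571
Iteration 2:
  α = (-7 - (-4)·1.0909 - (3)·-0.7273 - (4)·-0.3571) / (14) = 0.0696
  β = (7 - (3)·-0.9286 - (2)·-0.7273 - (3)·-0.3571) / (11) = 1.1192
  γ = (-8 - (1)·-0.9286 - (2)·1.0909 - (-4)·-0.3571) / (11) = -0.9711
  δ = (1 - (3)·-0.9286 - (-4)·1.0909 - (4)·-0.7273) / (14) = 0.7899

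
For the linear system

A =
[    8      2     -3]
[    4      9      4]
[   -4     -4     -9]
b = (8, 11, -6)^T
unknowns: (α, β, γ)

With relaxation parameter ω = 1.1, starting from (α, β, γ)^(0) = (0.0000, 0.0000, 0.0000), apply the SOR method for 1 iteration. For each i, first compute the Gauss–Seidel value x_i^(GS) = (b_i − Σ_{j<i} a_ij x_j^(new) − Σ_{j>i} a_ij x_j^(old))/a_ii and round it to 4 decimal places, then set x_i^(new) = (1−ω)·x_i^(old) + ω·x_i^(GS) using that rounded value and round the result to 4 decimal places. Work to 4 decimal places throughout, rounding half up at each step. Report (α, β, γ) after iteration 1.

(1.1000, 0.8066, -0.1988)

Iteration 1:
  α: GS value = (8 - (2)·0.0000 - (-3)·0.0000) / (8) = 1.0000;  α ← (1−ω)·0.0000 + ω·1.0000 = 1.1000
  β: GS value = (11 - (4)·1.1000 - (4)·0.0000) / (9) = 0.7333;  β ← (1−ω)·0.0000 + ω·0.7333 = 0.8066
  γ: GS value = (-6 - (-4)·1.1000 - (-4)·0.8066) / (-9) = -0.1807;  γ ← (1−ω)·0.0000 + ω·-0.1807 = -0.1988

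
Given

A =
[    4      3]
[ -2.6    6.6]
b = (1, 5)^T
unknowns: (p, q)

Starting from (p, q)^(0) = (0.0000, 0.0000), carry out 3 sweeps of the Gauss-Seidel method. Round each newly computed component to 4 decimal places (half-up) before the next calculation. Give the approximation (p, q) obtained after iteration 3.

(-0.2023, 0.6779)

Iteration 1:
  p = (1 - (3)·0.0000) / (4) = 0.2500
  q = (5 - (-2.6)·0.2500) / (6.6) = 0.8561
Iteration 2:
  p = (1 - (3)·0.8561) / (4) = -0.3921
  q = (5 - (-2.6)·-0.3921) / (6.6) = 0.6031
Iteration 3:
  p = (1 - (3)·0.6031) / (4) = -0.2023
  q = (5 - (-2.6)·-0.2023) / (6.6) = 0.6779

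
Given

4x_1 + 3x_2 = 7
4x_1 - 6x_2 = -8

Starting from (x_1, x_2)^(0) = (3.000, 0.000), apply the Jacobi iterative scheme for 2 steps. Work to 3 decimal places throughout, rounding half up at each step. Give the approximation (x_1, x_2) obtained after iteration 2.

Iteration 1:
  x_1 = (7 - (3)·0.000) / (4) = 1.750
  x_2 = (-8 - (4)·3.000) / (-6) = 3.333
Iteration 2:
  x_1 = (7 - (3)·3.333) / (4) = -0.750
  x_2 = (-8 - (4)·1.750) / (-6) = 2.500

(-0.750, 2.500)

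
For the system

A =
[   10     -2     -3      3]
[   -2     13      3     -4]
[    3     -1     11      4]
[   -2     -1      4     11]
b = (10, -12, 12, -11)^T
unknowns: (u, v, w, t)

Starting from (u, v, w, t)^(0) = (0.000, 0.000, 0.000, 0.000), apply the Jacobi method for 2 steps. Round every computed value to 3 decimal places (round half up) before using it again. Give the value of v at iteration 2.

Iteration 1:
  u = (10 - (-2)·0.000 - (-3)·0.000 - (3)·0.000) / (10) = 1.000
  v = (-12 - (-2)·0.000 - (3)·0.000 - (-4)·0.000) / (13) = -0.923
  w = (12 - (3)·0.000 - (-1)·0.000 - (4)·0.000) / (11) = 1.091
  t = (-11 - (-2)·0.000 - (-1)·0.000 - (4)·0.000) / (11) = -1.000
Iteration 2:
  u = (10 - (-2)·-0.923 - (-3)·1.091 - (3)·-1.000) / (10) = 1.443
  v = (-12 - (-2)·1.000 - (3)·1.091 - (-4)·-1.000) / (13) = -1.329
  w = (12 - (3)·1.000 - (-1)·-0.923 - (4)·-1.000) / (11) = 1.098
  t = (-11 - (-2)·1.000 - (-1)·-0.923 - (4)·1.091) / (11) = -1.299

-1.329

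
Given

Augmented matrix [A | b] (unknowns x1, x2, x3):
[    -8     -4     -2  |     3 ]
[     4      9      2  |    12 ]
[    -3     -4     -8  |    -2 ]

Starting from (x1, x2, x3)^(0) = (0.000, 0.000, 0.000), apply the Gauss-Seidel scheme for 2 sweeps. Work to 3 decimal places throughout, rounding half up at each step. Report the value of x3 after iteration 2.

Iteration 1:
  x1 = (3 - (-4)·0.000 - (-2)·0.000) / (-8) = -0.375
  x2 = (12 - (4)·-0.375 - (2)·0.000) / (9) = 1.500
  x3 = (-2 - (-3)·-0.375 - (-4)·1.500) / (-8) = -0.359
Iteration 2:
  x1 = (3 - (-4)·1.500 - (-2)·-0.359) / (-8) = -1.035
  x2 = (12 - (4)·-1.035 - (2)·-0.359) / (9) = 1.873
  x3 = (-2 - (-3)·-1.035 - (-4)·1.873) / (-8) = -0.298

-0.298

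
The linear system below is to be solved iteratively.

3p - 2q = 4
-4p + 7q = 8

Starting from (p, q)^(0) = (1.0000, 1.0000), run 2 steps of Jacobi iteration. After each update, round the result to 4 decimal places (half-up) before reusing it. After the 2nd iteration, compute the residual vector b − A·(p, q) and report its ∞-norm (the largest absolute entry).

1.9049

Iteration 1:
  p = (4 - (-2)·1.0000) / (3) = 2.0000
  q = (8 - (-4)·1.0000) / (7) = 1.7143
Iteration 2:
  p = (4 - (-2)·1.7143) / (3) = 2.4762
  q = (8 - (-4)·2.0000) / (7) = 2.2857
Residual b − A·x = (1.1428, 1.9049); ∞-norm = 1.9049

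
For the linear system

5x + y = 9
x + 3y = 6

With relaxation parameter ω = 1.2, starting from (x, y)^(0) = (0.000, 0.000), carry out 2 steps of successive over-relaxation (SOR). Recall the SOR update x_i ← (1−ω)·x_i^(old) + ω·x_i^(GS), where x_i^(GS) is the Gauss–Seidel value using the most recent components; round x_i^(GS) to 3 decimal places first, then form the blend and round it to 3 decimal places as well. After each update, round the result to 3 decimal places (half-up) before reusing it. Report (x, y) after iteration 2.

(1.360, 1.549)

Iteration 1:
  x: GS value = (9 - (1)·0.000) / (5) = 1.800;  x ← (1−ω)·0.000 + ω·1.800 = 2.160
  y: GS value = (6 - (1)·2.160) / (3) = 1.280;  y ← (1−ω)·0.000 + ω·1.280 = 1.536
Iteration 2:
  x: GS value = (9 - (1)·1.536) / (5) = 1.493;  x ← (1−ω)·2.160 + ω·1.493 = 1.360
  y: GS value = (6 - (1)·1.360) / (3) = 1.547;  y ← (1−ω)·1.536 + ω·1.547 = 1.549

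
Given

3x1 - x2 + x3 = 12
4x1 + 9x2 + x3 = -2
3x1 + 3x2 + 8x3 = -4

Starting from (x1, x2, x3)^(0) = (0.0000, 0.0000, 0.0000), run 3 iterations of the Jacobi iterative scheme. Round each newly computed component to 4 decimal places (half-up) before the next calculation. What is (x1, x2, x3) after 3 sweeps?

Iteration 1:
  x1 = (12 - (-1)·0.0000 - (1)·0.0000) / (3) = 4.0000
  x2 = (-2 - (4)·0.0000 - (1)·0.0000) / (9) = -0.2222
  x3 = (-4 - (3)·0.0000 - (3)·0.0000) / (8) = -0.5000
Iteration 2:
  x1 = (12 - (-1)·-0.2222 - (1)·-0.5000) / (3) = 4.0926
  x2 = (-2 - (4)·4.0000 - (1)·-0.5000) / (9) = -1.9444
  x3 = (-4 - (3)·4.0000 - (3)·-0.2222) / (8) = -1.9167
Iteration 3:
  x1 = (12 - (-1)·-1.9444 - (1)·-1.9167) / (3) = 3.9908
  x2 = (-2 - (4)·4.0926 - (1)·-1.9167) / (9) = -1.8282
  x3 = (-4 - (3)·4.0926 - (3)·-1.9444) / (8) = -1.3056

(3.9908, -1.8282, -1.3056)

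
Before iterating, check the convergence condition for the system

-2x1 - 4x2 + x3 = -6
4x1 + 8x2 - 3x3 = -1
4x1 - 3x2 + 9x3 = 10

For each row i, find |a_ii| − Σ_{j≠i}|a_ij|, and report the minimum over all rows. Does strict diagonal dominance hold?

-3

row 1: |-2| − (4+1) = -3
row 2: |8| − (4+3) = 1
row 3: |9| − (4+3) = 2
minimum over rows = -3 → not strictly diagonally dominant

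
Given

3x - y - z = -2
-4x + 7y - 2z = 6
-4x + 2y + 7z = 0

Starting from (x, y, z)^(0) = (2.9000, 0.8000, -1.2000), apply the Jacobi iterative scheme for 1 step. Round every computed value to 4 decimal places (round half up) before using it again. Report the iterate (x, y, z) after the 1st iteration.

(-0.8000, 2.1714, 1.4286)

Iteration 1:
  x = (-2 - (-1)·0.8000 - (-1)·-1.2000) / (3) = -0.8000
  y = (6 - (-4)·2.9000 - (-2)·-1.2000) / (7) = 2.1714
  z = (0 - (-4)·2.9000 - (2)·0.8000) / (7) = 1.4286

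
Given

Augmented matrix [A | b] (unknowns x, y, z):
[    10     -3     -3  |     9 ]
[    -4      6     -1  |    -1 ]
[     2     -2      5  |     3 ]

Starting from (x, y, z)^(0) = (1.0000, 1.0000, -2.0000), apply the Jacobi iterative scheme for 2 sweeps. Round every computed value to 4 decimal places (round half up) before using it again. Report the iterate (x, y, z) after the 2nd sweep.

(1.1300, 0.3333, 0.4267)

Iteration 1:
  x = (9 - (-3)·1.0000 - (-3)·-2.0000) / (10) = 0.6000
  y = (-1 - (-4)·1.0000 - (-1)·-2.0000) / (6) = 0.1667
  z = (3 - (2)·1.0000 - (-2)·1.0000) / (5) = 0.6000
Iteration 2:
  x = (9 - (-3)·0.1667 - (-3)·0.6000) / (10) = 1.1300
  y = (-1 - (-4)·0.6000 - (-1)·0.6000) / (6) = 0.3333
  z = (3 - (2)·0.6000 - (-2)·0.1667) / (5) = 0.4267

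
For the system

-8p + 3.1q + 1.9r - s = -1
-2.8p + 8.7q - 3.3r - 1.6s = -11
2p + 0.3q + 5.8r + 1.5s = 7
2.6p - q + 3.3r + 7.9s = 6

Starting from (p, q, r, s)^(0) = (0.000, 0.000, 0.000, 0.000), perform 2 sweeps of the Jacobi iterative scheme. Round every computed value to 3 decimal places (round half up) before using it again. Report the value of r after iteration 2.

Iteration 1:
  p = (-1 - (3.1)·0.000 - (1.9)·0.000 - (-1)·0.000) / (-8) = 0.125
  q = (-11 - (-2.8)·0.000 - (-3.3)·0.000 - (-1.6)·0.000) / (8.7) = -1.264
  r = (7 - (2)·0.000 - (0.3)·0.000 - (1.5)·0.000) / (5.8) = 1.207
  s = (6 - (2.6)·0.000 - (-1)·0.000 - (3.3)·0.000) / (7.9) = 0.759
Iteration 2:
  p = (-1 - (3.1)·-1.264 - (1.9)·1.207 - (-1)·0.759) / (-8) = -0.173
  q = (-11 - (-2.8)·0.125 - (-3.3)·1.207 - (-1.6)·0.759) / (8.7) = -0.627
  r = (7 - (2)·0.125 - (0.3)·-1.264 - (1.5)·0.759) / (5.8) = 1.033
  s = (6 - (2.6)·0.125 - (-1)·-1.264 - (3.3)·1.207) / (7.9) = 0.054

1.033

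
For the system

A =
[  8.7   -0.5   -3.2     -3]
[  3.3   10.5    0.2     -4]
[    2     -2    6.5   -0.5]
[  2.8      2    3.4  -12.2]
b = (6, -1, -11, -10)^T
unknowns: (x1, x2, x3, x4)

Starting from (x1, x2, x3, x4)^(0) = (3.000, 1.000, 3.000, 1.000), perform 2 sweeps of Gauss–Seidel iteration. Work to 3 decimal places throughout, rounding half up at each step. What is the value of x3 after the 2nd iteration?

-1.583

Iteration 1:
  x1 = (6 - (-0.5)·1.000 - (-3.2)·3.000 - (-3)·1.000) / (8.7) = 2.195
  x2 = (-1 - (3.3)·2.195 - (0.2)·3.000 - (-4)·1.000) / (10.5) = -0.461
  x3 = (-11 - (2)·2.195 - (-2)·-0.461 - (-0.5)·1.000) / (6.5) = -2.433
  x4 = (-10 - (2.8)·2.195 - (2)·-0.461 - (3.4)·-2.433) / (-12.2) = 0.570
Iteration 2:
  x1 = (6 - (-0.5)·-0.461 - (-3.2)·-2.433 - (-3)·0.570) / (8.7) = -0.035
  x2 = (-1 - (3.3)·-0.035 - (0.2)·-2.433 - (-4)·0.570) / (10.5) = 0.179
  x3 = (-11 - (2)·-0.035 - (-2)·0.179 - (-0.5)·0.570) / (6.5) = -1.583
  x4 = (-10 - (2.8)·-0.035 - (2)·0.179 - (3.4)·-1.583) / (-12.2) = 0.400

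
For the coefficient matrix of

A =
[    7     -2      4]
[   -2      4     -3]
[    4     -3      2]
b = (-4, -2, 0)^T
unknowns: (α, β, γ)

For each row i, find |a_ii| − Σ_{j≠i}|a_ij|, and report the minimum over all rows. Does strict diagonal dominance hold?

-5

row 1: |7| − (2+4) = 1
row 2: |4| − (2+3) = -1
row 3: |2| − (4+3) = -5
minimum over rows = -5 → not strictly diagonally dominant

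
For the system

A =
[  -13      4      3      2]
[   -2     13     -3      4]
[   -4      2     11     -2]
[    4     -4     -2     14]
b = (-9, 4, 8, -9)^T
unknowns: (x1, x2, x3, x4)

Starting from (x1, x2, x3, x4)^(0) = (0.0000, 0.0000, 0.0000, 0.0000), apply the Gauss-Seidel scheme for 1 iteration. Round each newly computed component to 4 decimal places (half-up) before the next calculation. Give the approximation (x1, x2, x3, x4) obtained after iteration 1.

(0.6923, 0.4142, 0.9037, -0.5932)

Iteration 1:
  x1 = (-9 - (4)·0.0000 - (3)·0.0000 - (2)·0.0000) / (-13) = 0.6923
  x2 = (4 - (-2)·0.6923 - (-3)·0.0000 - (4)·0.0000) / (13) = 0.4142
  x3 = (8 - (-4)·0.6923 - (2)·0.4142 - (-2)·0.0000) / (11) = 0.9037
  x4 = (-9 - (4)·0.6923 - (-4)·0.4142 - (-2)·0.9037) / (14) = -0.5932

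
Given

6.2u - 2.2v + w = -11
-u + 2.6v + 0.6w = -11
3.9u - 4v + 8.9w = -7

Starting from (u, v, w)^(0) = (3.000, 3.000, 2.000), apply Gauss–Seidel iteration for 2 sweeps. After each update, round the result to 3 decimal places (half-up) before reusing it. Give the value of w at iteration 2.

Iteration 1:
  u = (-11 - (-2.2)·3.000 - (1)·2.000) / (6.2) = -1.032
  v = (-11 - (-1)·-1.032 - (0.6)·2.000) / (2.6) = -5.089
  w = (-7 - (3.9)·-1.032 - (-4)·-5.089) / (8.9) = -2.621
Iteration 2:
  u = (-11 - (-2.2)·-5.089 - (1)·-2.621) / (6.2) = -3.157
  v = (-11 - (-1)·-3.157 - (0.6)·-2.621) / (2.6) = -4.840
  w = (-7 - (3.9)·-3.157 - (-4)·-4.840) / (8.9) = -1.578

-1.578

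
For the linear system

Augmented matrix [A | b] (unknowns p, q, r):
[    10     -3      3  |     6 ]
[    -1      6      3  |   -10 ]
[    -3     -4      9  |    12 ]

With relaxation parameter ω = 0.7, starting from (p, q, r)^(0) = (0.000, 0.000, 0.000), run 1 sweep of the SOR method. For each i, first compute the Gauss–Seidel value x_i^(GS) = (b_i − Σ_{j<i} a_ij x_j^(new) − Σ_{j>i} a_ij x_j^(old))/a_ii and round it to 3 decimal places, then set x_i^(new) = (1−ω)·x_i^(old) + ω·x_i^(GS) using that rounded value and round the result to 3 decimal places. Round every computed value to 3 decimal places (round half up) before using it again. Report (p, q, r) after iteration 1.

Iteration 1:
  p: GS value = (6 - (-3)·0.000 - (3)·0.000) / (10) = 0.600;  p ← (1−ω)·0.000 + ω·0.600 = 0.420
  q: GS value = (-10 - (-1)·0.420 - (3)·0.000) / (6) = -1.597;  q ← (1−ω)·0.000 + ω·-1.597 = -1.118
  r: GS value = (12 - (-3)·0.420 - (-4)·-1.118) / (9) = 0.976;  r ← (1−ω)·0.000 + ω·0.976 = 0.683

(0.420, -1.118, 0.683)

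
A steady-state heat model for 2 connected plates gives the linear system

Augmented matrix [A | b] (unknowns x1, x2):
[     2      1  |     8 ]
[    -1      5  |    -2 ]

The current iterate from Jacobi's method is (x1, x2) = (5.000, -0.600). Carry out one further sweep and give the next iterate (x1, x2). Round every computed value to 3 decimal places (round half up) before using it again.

One sweep:
  x1 = (8 - (1)·-0.600) / (2) = 4.300
  x2 = (-2 - (-1)·5.000) / (5) = 0.600

(4.300, 0.600)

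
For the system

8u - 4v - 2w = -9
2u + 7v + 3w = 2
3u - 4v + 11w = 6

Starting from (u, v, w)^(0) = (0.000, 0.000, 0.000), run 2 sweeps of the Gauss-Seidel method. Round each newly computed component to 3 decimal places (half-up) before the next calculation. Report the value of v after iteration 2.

Iteration 1:
  u = (-9 - (-4)·0.000 - (-2)·0.000) / (8) = -1.125
  v = (2 - (2)·-1.125 - (3)·0.000) / (7) = 0.607
  w = (6 - (3)·-1.125 - (-4)·0.607) / (11) = 1.073
Iteration 2:
  u = (-9 - (-4)·0.607 - (-2)·1.073) / (8) = -0.553
  v = (2 - (2)·-0.553 - (3)·1.073) / (7) = -0.016
  w = (6 - (3)·-0.553 - (-4)·-0.016) / (11) = 0.690

-0.016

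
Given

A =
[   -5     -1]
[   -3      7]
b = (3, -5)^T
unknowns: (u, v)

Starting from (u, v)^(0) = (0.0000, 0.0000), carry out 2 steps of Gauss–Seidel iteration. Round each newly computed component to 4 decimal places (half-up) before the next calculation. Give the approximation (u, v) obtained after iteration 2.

(-0.4057, -0.8882)

Iteration 1:
  u = (3 - (-1)·0.0000) / (-5) = -0.6000
  v = (-5 - (-3)·-0.6000) / (7) = -0.9714
Iteration 2:
  u = (3 - (-1)·-0.9714) / (-5) = -0.4057
  v = (-5 - (-3)·-0.4057) / (7) = -0.8882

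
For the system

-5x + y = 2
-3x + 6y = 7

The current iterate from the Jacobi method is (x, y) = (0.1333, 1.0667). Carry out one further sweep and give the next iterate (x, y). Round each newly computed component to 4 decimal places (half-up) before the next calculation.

(-0.1867, 1.2333)

One sweep:
  x = (2 - (1)·1.0667) / (-5) = -0.1867
  y = (7 - (-3)·0.1333) / (6) = 1.2333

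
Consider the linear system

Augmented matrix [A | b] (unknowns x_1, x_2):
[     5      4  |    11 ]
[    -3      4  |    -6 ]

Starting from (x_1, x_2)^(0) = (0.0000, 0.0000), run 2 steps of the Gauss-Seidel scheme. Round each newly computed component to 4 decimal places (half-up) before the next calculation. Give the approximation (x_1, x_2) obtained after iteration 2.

(2.0800, 0.0600)

Iteration 1:
  x_1 = (11 - (4)·0.0000) / (5) = 2.2000
  x_2 = (-6 - (-3)·2.2000) / (4) = 0.1500
Iteration 2:
  x_1 = (11 - (4)·0.1500) / (5) = 2.0800
  x_2 = (-6 - (-3)·2.0800) / (4) = 0.0600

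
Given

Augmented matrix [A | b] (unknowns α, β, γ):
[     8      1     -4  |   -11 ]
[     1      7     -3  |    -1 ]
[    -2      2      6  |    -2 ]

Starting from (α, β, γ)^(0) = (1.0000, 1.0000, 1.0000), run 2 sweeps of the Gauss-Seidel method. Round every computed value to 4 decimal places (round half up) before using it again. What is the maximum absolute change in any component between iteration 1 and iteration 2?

Iteration 1:
  α = (-11 - (1)·1.0000 - (-4)·1.0000) / (8) = -1.0000
  β = (-1 - (1)·-1.0000 - (-3)·1.0000) / (7) = 0.4286
  γ = (-2 - (-2)·-1.0000 - (2)·0.4286) / (6) = -0.8095
Iteration 2:
  α = (-11 - (1)·0.4286 - (-4)·-0.8095) / (8) = -1.8333
  β = (-1 - (1)·-1.8333 - (-3)·-0.8095) / (7) = -0.2279
  γ = (-2 - (-2)·-1.8333 - (2)·-0.2279) / (6) = -0.8685
Change: (-0.8333, -0.6565, -0.0590) → max |·| = 0.8333

0.8333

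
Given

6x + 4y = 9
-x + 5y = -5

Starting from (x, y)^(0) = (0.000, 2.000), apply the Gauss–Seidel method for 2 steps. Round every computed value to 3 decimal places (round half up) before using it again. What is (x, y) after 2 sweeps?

Iteration 1:
  x = (9 - (4)·2.000) / (6) = 0.167
  y = (-5 - (-1)·0.167) / (5) = -0.967
Iteration 2:
  x = (9 - (4)·-0.967) / (6) = 2.145
  y = (-5 - (-1)·2.145) / (5) = -0.571

(2.145, -0.571)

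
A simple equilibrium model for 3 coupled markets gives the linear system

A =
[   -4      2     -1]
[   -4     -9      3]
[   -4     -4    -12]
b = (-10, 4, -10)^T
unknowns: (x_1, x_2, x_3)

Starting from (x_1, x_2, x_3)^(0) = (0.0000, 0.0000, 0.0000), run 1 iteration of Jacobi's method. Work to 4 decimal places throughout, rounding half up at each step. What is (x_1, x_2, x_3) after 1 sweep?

Iteration 1:
  x_1 = (-10 - (2)·0.0000 - (-1)·0.0000) / (-4) = 2.5000
  x_2 = (4 - (-4)·0.0000 - (3)·0.0000) / (-9) = -0.4444
  x_3 = (-10 - (-4)·0.0000 - (-4)·0.0000) / (-12) = 0.8333

(2.5000, -0.4444, 0.8333)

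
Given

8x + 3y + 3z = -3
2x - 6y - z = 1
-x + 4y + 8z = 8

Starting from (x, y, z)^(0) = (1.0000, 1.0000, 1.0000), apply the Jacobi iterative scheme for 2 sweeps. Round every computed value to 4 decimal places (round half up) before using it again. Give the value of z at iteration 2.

0.8594

Iteration 1:
  x = (-3 - (3)·1.0000 - (3)·1.0000) / (8) = -1.1250
  y = (1 - (2)·1.0000 - (-1)·1.0000) / (-6) = 0.0000
  z = (8 - (-1)·1.0000 - (4)·1.0000) / (8) = 0.6250
Iteration 2:
  x = (-3 - (3)·0.0000 - (3)·0.6250) / (8) = -0.6094
  y = (1 - (2)·-1.1250 - (-1)·0.6250) / (-6) = -0.6458
  z = (8 - (-1)·-1.1250 - (4)·0.0000) / (8) = 0.8594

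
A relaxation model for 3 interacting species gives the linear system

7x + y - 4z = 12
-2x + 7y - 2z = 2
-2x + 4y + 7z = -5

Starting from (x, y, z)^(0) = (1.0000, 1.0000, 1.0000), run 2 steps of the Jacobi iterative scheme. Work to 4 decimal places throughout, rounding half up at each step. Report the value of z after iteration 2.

-0.5918

Iteration 1:
  x = (12 - (1)·1.0000 - (-4)·1.0000) / (7) = 2.1429
  y = (2 - (-2)·1.0000 - (-2)·1.0000) / (7) = 0.8571
  z = (-5 - (-2)·1.0000 - (4)·1.0000) / (7) = -1.0000
Iteration 2:
  x = (12 - (1)·0.8571 - (-4)·-1.0000) / (7) = 1.0204
  y = (2 - (-2)·2.1429 - (-2)·-1.0000) / (7) = 0.6123
  z = (-5 - (-2)·2.1429 - (4)·0.8571) / (7) = -0.5918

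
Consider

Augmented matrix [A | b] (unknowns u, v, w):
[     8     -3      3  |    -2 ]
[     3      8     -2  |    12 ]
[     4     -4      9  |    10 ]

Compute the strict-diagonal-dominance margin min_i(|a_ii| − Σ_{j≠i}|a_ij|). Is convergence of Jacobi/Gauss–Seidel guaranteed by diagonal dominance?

1

row 1: |8| − (3+3) = 2
row 2: |8| − (3+2) = 3
row 3: |9| − (4+4) = 1
minimum over rows = 1 → strictly diagonally dominant (convergence guaranteed)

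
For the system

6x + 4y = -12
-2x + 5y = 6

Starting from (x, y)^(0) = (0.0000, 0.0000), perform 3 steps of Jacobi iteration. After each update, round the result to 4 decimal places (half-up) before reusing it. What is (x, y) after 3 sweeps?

Iteration 1:
  x = (-12 - (4)·0.0000) / (6) = -2.0000
  y = (6 - (-2)·0.0000) / (5) = 1.2000
Iteration 2:
  x = (-12 - (4)·1.2000) / (6) = -2.8000
  y = (6 - (-2)·-2.0000) / (5) = 0.4000
Iteration 3:
  x = (-12 - (4)·0.4000) / (6) = -2.2667
  y = (6 - (-2)·-2.8000) / (5) = 0.0800

(-2.2667, 0.0800)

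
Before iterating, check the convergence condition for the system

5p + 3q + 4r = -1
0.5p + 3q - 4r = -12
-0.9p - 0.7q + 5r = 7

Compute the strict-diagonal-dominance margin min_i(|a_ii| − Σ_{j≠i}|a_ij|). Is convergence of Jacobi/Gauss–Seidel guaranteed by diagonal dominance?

-2

row 1: |5| − (3+4) = -2
row 2: |3| − (0.5+4) = -1.5
row 3: |5| − (0.9+0.7) = 3.4
minimum over rows = -2 → not strictly diagonally dominant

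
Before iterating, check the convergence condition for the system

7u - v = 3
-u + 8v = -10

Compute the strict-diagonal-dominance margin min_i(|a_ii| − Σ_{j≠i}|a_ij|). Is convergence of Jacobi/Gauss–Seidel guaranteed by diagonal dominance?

row 1: |7| − (1) = 6
row 2: |8| − (1) = 7
minimum over rows = 6 → strictly diagonally dominant (convergence guaranteed)

6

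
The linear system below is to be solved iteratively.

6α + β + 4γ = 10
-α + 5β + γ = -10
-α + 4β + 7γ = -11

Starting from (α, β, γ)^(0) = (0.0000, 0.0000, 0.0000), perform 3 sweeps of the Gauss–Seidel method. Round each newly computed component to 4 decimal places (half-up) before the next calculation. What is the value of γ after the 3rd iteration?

Iteration 1:
  α = (10 - (1)·0.0000 - (4)·0.0000) / (6) = 1.6667
  β = (-10 - (-1)·1.6667 - (1)·0.0000) / (5) = -1.6667
  γ = (-11 - (-1)·1.6667 - (4)·-1.6667) / (7) = -0.3809
Iteration 2:
  α = (10 - (1)·-1.6667 - (4)·-0.3809) / (6) = 2.1984
  β = (-10 - (-1)·2.1984 - (1)·-0.3809) / (5) = -1.4841
  γ = (-11 - (-1)·2.1984 - (4)·-1.4841) / (7) = -0.4093
Iteration 3:
  α = (10 - (1)·-1.4841 - (4)·-0.4093) / (6) = 2.1869
  β = (-10 - (-1)·2.1869 - (1)·-0.4093) / (5) = -1.4808
  γ = (-11 - (-1)·2.1869 - (4)·-1.4808) / (7) = -0.4128

-0.4128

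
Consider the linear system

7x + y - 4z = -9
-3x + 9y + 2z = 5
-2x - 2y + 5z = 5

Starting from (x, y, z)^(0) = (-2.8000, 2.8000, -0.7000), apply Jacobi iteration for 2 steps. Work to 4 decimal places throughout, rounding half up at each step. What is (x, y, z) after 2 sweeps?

(-0.6825, -0.3619, 0.0768)

Iteration 1:
  x = (-9 - (1)·2.8000 - (-4)·-0.7000) / (7) = -2.0857
  y = (5 - (-3)·-2.8000 - (2)·-0.7000) / (9) = -0.2222
  z = (5 - (-2)·-2.8000 - (-2)·2.8000) / (5) = 1.0000
Iteration 2:
  x = (-9 - (1)·-0.2222 - (-4)·1.0000) / (7) = -0.6825
  y = (5 - (-3)·-2.0857 - (2)·1.0000) / (9) = -0.3619
  z = (5 - (-2)·-2.0857 - (-2)·-0.2222) / (5) = 0.0768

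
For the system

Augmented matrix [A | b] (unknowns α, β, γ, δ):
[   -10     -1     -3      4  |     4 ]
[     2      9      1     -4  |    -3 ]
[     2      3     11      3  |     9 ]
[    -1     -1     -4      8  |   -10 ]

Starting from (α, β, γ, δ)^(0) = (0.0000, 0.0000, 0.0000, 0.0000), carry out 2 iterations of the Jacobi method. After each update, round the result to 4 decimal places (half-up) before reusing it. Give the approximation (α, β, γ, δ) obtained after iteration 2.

Iteration 1:
  α = (4 - (-1)·0.0000 - (-3)·0.0000 - (4)·0.0000) / (-10) = -0.4000
  β = (-3 - (2)·0.0000 - (1)·0.0000 - (-4)·0.0000) / (9) = -0.3333
  γ = (9 - (2)·0.0000 - (3)·0.0000 - (3)·0.0000) / (11) = 0.8182
  δ = (-10 - (-1)·0.0000 - (-1)·0.0000 - (-4)·0.0000) / (8) = -1.2500
Iteration 2:
  α = (4 - (-1)·-0.3333 - (-3)·0.8182 - (4)·-1.2500) / (-10) = -1.1121
  β = (-3 - (2)·-0.4000 - (1)·0.8182 - (-4)·-1.2500) / (9) = -0.8909
  γ = (9 - (2)·-0.4000 - (3)·-0.3333 - (3)·-1.2500) / (11) = 1.3227
  δ = (-10 - (-1)·-0.4000 - (-1)·-0.3333 - (-4)·0.8182) / (8) = -0.9326

(-1.1121, -0.8909, 1.3227, -0.9326)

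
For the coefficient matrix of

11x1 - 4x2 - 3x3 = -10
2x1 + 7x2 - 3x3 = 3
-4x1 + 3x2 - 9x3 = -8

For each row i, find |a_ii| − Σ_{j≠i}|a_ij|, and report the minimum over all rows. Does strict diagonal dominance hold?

2

row 1: |11| − (4+3) = 4
row 2: |7| − (2+3) = 2
row 3: |-9| − (4+3) = 2
minimum over rows = 2 → strictly diagonally dominant (convergence guaranteed)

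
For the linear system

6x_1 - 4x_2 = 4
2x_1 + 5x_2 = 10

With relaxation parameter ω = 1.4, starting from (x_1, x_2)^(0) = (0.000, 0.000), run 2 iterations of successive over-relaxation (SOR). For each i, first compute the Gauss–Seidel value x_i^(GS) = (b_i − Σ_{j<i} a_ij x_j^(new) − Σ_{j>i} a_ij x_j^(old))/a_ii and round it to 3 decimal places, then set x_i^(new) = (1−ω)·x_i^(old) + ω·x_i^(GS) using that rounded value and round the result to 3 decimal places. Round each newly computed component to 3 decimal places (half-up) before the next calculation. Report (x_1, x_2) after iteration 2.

(2.684, 0.386)

Iteration 1:
  x_1: GS value = (4 - (-4)·0.000) / (6) = 0.667;  x_1 ← (1−ω)·0.000 + ω·0.667 = 0.934
  x_2: GS value = (10 - (2)·0.934) / (5) = 1.626;  x_2 ← (1−ω)·0.000 + ω·1.626 = 2.276
Iteration 2:
  x_1: GS value = (4 - (-4)·2.276) / (6) = 2.184;  x_1 ← (1−ω)·0.934 + ω·2.184 = 2.684
  x_2: GS value = (10 - (2)·2.684) / (5) = 0.926;  x_2 ← (1−ω)·2.276 + ω·0.926 = 0.386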